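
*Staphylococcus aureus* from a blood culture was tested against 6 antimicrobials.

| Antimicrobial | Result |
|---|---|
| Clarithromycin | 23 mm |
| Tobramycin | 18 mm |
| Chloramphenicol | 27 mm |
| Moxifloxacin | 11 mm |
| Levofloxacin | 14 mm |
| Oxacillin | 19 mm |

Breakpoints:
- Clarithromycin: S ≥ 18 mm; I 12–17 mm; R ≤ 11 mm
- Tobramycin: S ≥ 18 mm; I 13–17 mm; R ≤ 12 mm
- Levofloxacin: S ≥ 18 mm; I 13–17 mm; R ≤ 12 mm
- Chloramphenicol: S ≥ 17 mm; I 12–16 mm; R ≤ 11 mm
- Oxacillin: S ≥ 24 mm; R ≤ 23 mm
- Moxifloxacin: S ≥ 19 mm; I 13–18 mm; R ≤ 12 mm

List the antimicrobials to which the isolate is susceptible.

clarithromycin, tobramycin, chloramphenicol

Clarithromycin (23 mm) ≥ 18 mm → susceptible
Tobramycin: 18 mm is ≥ 18 mm ⇒ Susceptible
Chloramphenicol: 27 mm is ≥ 17 mm — S
Moxifloxacin 11 mm: ≤ 12 mm → resistant
Levofloxacin: 14 mm is in 13–17 mm → intermediate
Oxacillin 19 mm: ≤ 23 mm → R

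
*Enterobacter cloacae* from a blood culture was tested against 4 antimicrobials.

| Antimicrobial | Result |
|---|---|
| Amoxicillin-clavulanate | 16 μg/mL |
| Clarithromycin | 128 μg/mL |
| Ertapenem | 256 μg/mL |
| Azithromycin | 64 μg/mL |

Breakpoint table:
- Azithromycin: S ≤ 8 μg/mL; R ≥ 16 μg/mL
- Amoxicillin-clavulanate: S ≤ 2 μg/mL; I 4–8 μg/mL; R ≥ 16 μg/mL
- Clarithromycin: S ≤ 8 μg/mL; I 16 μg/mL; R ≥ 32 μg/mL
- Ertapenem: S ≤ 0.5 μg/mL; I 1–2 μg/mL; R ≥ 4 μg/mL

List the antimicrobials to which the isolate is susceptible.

none

Amoxicillin-clavulanate (16 μg/mL) ≥ 16 μg/mL — R
Clarithromycin 128 μg/mL: ≥ 32 μg/mL ⇒ Resistant
Ertapenem 256 μg/mL: ≥ 4 μg/mL — R
Azithromycin: 64 μg/mL is ≥ 16 μg/mL ⇒ resistant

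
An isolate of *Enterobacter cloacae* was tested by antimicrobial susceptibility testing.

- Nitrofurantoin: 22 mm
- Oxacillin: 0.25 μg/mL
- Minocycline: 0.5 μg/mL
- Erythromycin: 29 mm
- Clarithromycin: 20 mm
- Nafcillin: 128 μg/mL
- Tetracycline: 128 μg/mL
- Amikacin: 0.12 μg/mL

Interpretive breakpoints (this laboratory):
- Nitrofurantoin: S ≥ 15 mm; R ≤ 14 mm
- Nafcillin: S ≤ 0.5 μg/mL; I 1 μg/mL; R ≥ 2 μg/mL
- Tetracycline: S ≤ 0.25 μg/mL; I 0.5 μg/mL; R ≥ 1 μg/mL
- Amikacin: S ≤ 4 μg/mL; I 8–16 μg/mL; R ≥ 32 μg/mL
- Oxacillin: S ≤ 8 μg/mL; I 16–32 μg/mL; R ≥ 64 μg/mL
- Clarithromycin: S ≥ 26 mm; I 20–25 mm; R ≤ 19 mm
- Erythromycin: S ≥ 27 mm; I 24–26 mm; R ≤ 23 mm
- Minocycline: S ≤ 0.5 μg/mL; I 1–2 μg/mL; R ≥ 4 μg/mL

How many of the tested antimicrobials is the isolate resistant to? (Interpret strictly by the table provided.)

Nitrofurantoin: 22 mm is ≥ 15 mm ⇒ S
Oxacillin 0.25 μg/mL: ≤ 8 μg/mL → susceptible
Minocycline: 0.5 μg/mL is ≤ 0.5 μg/mL — susceptible
Erythromycin: 29 mm is ≥ 27 mm ⇒ susceptible
Clarithromycin 20 mm: in 20–25 mm — intermediate
Nafcillin: 128 μg/mL is ≥ 2 μg/mL — resistant
Tetracycline: 128 μg/mL is ≥ 1 μg/mL → R
Amikacin 0.12 μg/mL: ≤ 4 μg/mL ⇒ susceptible
Resistant: 2

2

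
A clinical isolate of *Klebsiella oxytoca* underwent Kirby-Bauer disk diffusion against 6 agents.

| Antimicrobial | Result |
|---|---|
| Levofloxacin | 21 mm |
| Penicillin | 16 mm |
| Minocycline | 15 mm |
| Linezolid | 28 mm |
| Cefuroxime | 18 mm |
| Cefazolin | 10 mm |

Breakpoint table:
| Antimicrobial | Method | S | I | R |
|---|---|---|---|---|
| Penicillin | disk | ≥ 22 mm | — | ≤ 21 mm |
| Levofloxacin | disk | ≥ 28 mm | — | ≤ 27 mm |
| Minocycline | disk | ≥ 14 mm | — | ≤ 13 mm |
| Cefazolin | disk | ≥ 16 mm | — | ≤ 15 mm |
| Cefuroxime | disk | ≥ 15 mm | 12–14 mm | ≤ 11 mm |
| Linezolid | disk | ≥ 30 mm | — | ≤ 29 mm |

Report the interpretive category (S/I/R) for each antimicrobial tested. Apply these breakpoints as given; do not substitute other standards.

R, R, S, R, S, R

Levofloxacin: 21 mm is ≤ 27 mm ⇒ resistant
Penicillin 16 mm: ≤ 21 mm — Resistant
Minocycline (15 mm) ≥ 14 mm → Susceptible
Linezolid: 28 mm is ≤ 29 mm → R
Cefuroxime: 18 mm is ≥ 15 mm ⇒ Susceptible
Cefazolin: 10 mm is ≤ 15 mm → resistant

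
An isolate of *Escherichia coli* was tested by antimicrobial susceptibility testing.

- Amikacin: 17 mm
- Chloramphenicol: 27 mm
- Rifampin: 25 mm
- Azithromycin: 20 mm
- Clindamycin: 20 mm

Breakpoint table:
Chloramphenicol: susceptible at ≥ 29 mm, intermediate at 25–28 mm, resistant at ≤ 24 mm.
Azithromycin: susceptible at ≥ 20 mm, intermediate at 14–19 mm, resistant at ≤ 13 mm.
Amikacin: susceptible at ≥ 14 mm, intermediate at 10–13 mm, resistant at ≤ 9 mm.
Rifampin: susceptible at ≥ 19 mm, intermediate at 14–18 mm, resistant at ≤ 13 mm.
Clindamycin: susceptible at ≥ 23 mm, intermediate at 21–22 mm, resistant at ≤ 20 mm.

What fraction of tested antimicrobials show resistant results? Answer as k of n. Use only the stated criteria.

Amikacin: 17 mm is ≥ 14 mm → Susceptible
Chloramphenicol 27 mm: in 25–28 mm — I
Rifampin: 25 mm is ≥ 19 mm — S
Azithromycin: 20 mm is ≥ 20 mm ⇒ susceptible
Clindamycin 20 mm: ≤ 20 mm ⇒ R
Resistant: 1/5

1 of 5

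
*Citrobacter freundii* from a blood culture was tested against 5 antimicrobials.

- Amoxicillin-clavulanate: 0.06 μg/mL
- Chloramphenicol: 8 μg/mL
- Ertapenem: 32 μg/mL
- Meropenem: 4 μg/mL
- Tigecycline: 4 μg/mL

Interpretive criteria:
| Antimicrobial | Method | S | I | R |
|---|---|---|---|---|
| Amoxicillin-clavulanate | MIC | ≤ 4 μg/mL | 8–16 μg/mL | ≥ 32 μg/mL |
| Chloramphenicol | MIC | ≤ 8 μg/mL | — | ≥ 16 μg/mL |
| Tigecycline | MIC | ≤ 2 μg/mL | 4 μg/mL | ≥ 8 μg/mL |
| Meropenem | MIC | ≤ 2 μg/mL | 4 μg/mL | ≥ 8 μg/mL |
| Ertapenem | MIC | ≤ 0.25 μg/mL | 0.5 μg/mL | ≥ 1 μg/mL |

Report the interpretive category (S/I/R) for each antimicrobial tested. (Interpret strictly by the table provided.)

Amoxicillin-clavulanate (0.06 μg/mL) ≤ 4 μg/mL → susceptible
Chloramphenicol 8 μg/mL: ≤ 8 μg/mL ⇒ Susceptible
Ertapenem 32 μg/mL: ≥ 1 μg/mL → resistant
Meropenem 4 μg/mL: = 4 μg/mL → intermediate
Tigecycline (4 μg/mL) = 4 μg/mL → I

S, S, R, I, I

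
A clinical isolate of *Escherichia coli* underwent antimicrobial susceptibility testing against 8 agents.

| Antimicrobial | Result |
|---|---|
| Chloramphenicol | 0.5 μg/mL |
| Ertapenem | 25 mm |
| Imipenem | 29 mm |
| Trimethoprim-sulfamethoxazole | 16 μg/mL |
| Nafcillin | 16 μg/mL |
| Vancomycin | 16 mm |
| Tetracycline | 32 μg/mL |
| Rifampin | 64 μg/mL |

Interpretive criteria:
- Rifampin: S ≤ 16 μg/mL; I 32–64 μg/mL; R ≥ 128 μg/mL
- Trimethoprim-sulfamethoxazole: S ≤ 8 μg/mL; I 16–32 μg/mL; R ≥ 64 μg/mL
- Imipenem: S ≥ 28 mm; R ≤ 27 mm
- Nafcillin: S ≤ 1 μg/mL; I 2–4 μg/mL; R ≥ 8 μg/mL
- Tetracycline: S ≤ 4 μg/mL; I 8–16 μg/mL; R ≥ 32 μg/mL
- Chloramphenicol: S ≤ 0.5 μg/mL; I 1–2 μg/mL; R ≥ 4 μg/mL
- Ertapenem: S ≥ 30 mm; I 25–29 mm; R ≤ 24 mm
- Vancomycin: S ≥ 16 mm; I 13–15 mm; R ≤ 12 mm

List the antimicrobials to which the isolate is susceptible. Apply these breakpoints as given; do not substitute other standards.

Chloramphenicol (0.5 μg/mL) ≤ 0.5 μg/mL — Susceptible
Ertapenem (25 mm) in 25–29 mm → intermediate
Imipenem: 29 mm is ≥ 28 mm — S
Trimethoprim-sulfamethoxazole 16 μg/mL: in 16–32 μg/mL ⇒ Intermediate
Nafcillin: 16 μg/mL is ≥ 8 μg/mL ⇒ R
Vancomycin 16 mm: ≥ 16 mm → S
Tetracycline (32 μg/mL) ≥ 32 μg/mL → R
Rifampin: 64 μg/mL is in 32–64 μg/mL — intermediate

chloramphenicol, imipenem, vancomycin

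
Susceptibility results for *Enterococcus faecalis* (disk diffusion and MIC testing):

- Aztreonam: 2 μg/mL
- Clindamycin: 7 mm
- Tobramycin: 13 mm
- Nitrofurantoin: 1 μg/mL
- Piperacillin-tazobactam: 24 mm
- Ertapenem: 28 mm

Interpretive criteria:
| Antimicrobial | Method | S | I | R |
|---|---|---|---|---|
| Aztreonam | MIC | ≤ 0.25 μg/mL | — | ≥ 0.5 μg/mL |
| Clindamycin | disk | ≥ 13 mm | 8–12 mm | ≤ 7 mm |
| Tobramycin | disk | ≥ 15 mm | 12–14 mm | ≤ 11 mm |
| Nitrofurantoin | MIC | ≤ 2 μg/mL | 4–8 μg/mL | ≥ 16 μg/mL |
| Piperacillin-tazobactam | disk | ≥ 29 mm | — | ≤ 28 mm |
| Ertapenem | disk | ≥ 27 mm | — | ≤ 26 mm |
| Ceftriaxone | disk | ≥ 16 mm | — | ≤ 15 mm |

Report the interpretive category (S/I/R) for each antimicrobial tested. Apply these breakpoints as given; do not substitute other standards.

Aztreonam 2 μg/mL: ≥ 0.5 μg/mL ⇒ R
Clindamycin (7 mm) ≤ 7 mm → Resistant
Tobramycin 13 mm: in 12–14 mm → intermediate
Nitrofurantoin 1 μg/mL: ≤ 2 μg/mL ⇒ S
Piperacillin-tazobactam (24 mm) ≤ 28 mm → Resistant
Ertapenem (28 mm) ≥ 27 mm ⇒ Susceptible

R, R, I, S, R, S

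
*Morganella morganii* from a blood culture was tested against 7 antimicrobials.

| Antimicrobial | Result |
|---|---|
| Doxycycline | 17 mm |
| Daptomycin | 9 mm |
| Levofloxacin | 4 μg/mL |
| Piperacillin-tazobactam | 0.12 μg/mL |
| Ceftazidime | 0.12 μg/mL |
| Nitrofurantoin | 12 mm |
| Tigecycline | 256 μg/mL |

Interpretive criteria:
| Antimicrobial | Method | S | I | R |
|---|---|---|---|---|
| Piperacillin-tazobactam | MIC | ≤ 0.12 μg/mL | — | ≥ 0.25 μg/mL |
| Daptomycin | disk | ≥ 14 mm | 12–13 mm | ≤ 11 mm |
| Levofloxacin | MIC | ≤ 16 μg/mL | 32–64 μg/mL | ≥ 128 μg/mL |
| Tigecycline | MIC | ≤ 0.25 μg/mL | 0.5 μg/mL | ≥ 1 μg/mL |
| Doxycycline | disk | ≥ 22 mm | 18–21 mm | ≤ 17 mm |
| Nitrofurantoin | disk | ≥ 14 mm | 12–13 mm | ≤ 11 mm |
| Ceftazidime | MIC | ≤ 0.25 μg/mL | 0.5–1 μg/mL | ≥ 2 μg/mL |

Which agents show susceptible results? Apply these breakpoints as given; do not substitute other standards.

Doxycycline (17 mm) ≤ 17 mm ⇒ Resistant
Daptomycin 9 mm: ≤ 11 mm ⇒ resistant
Levofloxacin 4 μg/mL: ≤ 16 μg/mL → S
Piperacillin-tazobactam 0.12 μg/mL: ≤ 0.12 μg/mL → susceptible
Ceftazidime (0.12 μg/mL) ≤ 0.25 μg/mL — susceptible
Nitrofurantoin (12 mm) in 12–13 mm → Intermediate
Tigecycline (256 μg/mL) ≥ 1 μg/mL ⇒ Resistant

levofloxacin, piperacillin-tazobactam, ceftazidime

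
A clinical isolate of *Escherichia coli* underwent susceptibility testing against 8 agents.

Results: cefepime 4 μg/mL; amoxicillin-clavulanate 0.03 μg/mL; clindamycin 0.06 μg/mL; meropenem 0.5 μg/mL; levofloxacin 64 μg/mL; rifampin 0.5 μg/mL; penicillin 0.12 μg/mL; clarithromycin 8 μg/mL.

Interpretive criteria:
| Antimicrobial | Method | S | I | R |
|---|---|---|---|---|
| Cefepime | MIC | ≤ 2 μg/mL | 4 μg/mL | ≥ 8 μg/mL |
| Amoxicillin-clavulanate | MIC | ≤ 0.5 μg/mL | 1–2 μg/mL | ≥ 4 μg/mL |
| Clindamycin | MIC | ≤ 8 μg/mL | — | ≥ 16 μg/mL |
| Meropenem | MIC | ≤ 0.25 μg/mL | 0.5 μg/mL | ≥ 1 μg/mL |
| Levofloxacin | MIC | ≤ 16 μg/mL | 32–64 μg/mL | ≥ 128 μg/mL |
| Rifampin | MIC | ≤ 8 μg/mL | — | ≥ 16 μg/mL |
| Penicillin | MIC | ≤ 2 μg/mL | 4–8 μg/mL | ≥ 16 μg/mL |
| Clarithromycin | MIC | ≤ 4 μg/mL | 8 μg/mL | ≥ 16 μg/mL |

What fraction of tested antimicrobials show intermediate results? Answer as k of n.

Cefepime: 4 μg/mL is = 4 μg/mL → I
Amoxicillin-clavulanate: 0.03 μg/mL is ≤ 0.5 μg/mL — susceptible
Clindamycin 0.06 μg/mL: ≤ 8 μg/mL — susceptible
Meropenem 0.5 μg/mL: = 0.5 μg/mL → I
Levofloxacin: 64 μg/mL is in 32–64 μg/mL ⇒ I
Rifampin 0.5 μg/mL: ≤ 8 μg/mL → susceptible
Penicillin: 0.12 μg/mL is ≤ 2 μg/mL ⇒ Susceptible
Clarithromycin: 8 μg/mL is = 8 μg/mL ⇒ I
Intermediate: 4/8

4 of 8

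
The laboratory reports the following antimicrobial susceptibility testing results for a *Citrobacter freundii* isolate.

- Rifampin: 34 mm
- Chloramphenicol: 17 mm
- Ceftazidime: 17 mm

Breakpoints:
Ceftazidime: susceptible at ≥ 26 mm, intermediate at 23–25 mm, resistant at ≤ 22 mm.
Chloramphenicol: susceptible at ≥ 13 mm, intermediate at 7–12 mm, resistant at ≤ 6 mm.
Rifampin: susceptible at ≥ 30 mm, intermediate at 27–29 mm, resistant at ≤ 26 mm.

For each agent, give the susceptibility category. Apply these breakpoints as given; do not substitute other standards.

S, S, R

Rifampin 34 mm: ≥ 30 mm ⇒ Susceptible
Chloramphenicol: 17 mm is ≥ 13 mm → S
Ceftazidime (17 mm) ≤ 22 mm → resistant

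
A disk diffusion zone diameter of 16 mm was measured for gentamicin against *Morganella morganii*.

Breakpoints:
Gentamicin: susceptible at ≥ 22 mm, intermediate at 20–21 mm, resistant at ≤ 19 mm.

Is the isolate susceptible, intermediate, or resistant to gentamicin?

Gentamicin: 16 mm is ≤ 19 mm — R

R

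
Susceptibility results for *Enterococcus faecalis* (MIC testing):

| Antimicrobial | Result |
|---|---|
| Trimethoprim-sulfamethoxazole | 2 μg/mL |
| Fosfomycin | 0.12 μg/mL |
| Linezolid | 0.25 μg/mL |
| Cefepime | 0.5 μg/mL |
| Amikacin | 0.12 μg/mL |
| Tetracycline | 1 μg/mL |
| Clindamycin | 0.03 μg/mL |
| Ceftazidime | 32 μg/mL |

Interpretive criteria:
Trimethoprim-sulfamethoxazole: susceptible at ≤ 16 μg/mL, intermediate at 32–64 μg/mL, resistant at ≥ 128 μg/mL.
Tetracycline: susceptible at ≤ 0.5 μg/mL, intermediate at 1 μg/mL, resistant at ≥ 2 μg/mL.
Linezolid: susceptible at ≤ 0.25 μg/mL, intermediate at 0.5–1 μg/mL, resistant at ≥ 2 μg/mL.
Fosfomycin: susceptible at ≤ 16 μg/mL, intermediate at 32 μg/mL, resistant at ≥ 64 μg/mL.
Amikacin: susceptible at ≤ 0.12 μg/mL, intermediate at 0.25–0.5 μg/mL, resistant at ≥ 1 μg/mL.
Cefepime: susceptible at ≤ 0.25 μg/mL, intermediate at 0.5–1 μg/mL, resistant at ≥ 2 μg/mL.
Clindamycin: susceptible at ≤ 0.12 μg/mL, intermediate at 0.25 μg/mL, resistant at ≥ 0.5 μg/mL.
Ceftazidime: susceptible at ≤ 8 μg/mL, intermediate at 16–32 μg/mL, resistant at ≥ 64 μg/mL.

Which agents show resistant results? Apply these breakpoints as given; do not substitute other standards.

Trimethoprim-sulfamethoxazole: 2 μg/mL is ≤ 16 μg/mL → S
Fosfomycin 0.12 μg/mL: ≤ 16 μg/mL → S
Linezolid 0.25 μg/mL: ≤ 0.25 μg/mL ⇒ Susceptible
Cefepime (0.5 μg/mL) in 0.5–1 μg/mL — I
Amikacin (0.12 μg/mL) ≤ 0.12 μg/mL → S
Tetracycline (1 μg/mL) = 1 μg/mL ⇒ I
Clindamycin (0.03 μg/mL) ≤ 0.12 μg/mL ⇒ susceptible
Ceftazidime (32 μg/mL) in 16–32 μg/mL — intermediate

none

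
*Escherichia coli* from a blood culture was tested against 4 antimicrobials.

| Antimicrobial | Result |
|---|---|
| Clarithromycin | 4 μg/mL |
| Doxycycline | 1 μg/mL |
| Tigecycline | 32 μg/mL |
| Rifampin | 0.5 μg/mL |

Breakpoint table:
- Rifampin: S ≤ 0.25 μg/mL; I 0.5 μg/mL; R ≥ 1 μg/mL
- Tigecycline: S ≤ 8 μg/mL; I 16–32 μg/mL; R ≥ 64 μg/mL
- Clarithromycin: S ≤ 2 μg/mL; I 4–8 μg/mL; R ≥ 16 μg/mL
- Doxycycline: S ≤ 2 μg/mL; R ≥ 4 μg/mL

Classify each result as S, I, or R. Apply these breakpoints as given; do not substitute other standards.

I, S, I, I

Clarithromycin (4 μg/mL) in 4–8 μg/mL ⇒ Intermediate
Doxycycline 1 μg/mL: ≤ 2 μg/mL → Susceptible
Tigecycline (32 μg/mL) in 16–32 μg/mL ⇒ Intermediate
Rifampin 0.5 μg/mL: = 0.5 μg/mL → intermediate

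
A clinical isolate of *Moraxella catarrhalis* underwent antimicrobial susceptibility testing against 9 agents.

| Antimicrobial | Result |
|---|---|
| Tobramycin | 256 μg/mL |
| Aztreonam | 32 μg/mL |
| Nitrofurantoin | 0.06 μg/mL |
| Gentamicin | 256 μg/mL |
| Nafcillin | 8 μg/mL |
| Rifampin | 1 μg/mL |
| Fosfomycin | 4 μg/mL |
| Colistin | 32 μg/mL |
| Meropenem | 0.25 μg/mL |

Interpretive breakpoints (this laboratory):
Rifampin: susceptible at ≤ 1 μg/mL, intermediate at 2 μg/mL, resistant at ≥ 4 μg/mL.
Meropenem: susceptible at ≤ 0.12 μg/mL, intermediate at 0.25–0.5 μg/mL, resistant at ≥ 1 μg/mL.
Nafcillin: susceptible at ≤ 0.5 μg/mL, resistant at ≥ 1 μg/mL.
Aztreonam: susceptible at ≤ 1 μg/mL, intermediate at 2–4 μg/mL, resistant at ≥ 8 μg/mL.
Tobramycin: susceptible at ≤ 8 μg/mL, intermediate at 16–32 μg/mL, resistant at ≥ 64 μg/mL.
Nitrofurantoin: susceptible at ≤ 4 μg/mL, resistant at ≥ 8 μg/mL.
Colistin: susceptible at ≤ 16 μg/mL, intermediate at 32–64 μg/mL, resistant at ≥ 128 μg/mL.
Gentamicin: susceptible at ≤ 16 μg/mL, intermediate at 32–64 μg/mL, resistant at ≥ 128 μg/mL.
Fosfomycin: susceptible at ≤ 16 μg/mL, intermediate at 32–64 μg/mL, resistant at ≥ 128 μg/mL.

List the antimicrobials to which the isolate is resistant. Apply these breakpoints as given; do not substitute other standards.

Tobramycin (256 μg/mL) ≥ 64 μg/mL → resistant
Aztreonam (32 μg/mL) ≥ 8 μg/mL ⇒ resistant
Nitrofurantoin: 0.06 μg/mL is ≤ 4 μg/mL ⇒ S
Gentamicin 256 μg/mL: ≥ 128 μg/mL → Resistant
Nafcillin 8 μg/mL: ≥ 1 μg/mL → resistant
Rifampin (1 μg/mL) ≤ 1 μg/mL — susceptible
Fosfomycin: 4 μg/mL is ≤ 16 μg/mL ⇒ susceptible
Colistin (32 μg/mL) in 32–64 μg/mL → Intermediate
Meropenem 0.25 μg/mL: in 0.25–0.5 μg/mL ⇒ Intermediate

tobramycin, aztreonam, gentamicin, nafcillin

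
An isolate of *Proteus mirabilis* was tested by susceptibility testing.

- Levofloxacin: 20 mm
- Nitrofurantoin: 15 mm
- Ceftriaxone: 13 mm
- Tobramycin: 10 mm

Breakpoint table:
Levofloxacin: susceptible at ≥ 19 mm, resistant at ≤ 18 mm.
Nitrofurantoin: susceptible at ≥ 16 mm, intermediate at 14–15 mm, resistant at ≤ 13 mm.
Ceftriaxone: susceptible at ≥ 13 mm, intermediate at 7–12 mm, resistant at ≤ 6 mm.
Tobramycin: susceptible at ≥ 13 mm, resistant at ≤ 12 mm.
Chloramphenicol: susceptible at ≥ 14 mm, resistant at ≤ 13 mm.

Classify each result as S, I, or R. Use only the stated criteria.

S, I, S, R

Levofloxacin 20 mm: ≥ 19 mm ⇒ susceptible
Nitrofurantoin 15 mm: in 14–15 mm — intermediate
Ceftriaxone: 13 mm is ≥ 13 mm — susceptible
Tobramycin (10 mm) ≤ 12 mm — resistant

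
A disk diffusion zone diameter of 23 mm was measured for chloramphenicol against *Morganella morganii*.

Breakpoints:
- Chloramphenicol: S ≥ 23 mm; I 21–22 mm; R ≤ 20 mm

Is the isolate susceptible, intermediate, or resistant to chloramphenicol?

Susceptible

Chloramphenicol (23 mm) ≥ 23 mm → S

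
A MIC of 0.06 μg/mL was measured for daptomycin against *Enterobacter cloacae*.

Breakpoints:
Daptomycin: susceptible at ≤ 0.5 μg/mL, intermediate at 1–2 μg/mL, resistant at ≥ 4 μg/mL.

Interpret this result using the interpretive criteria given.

Daptomycin: 0.06 μg/mL is ≤ 0.5 μg/mL ⇒ S

S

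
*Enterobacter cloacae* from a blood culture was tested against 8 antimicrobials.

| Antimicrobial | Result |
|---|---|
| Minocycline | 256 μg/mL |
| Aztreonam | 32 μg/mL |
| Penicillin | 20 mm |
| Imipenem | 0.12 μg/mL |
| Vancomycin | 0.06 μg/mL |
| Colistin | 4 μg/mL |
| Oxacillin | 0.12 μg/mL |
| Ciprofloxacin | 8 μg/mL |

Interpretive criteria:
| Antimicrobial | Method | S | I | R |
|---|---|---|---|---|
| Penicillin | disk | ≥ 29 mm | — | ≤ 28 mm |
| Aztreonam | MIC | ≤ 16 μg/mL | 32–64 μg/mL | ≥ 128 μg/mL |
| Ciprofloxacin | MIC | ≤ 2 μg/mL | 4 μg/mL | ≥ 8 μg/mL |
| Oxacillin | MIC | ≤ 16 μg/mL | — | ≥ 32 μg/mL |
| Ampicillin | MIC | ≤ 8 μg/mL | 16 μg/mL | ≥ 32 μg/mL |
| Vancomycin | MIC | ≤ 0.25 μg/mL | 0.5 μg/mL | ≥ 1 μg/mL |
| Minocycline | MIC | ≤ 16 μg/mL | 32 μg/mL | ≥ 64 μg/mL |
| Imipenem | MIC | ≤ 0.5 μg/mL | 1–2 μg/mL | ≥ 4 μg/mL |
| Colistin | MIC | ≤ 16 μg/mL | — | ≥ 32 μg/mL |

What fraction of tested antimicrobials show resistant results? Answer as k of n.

Minocycline 256 μg/mL: ≥ 64 μg/mL — resistant
Aztreonam 32 μg/mL: in 32–64 μg/mL → intermediate
Penicillin: 20 mm is ≤ 28 mm ⇒ resistant
Imipenem 0.12 μg/mL: ≤ 0.5 μg/mL — Susceptible
Vancomycin: 0.06 μg/mL is ≤ 0.25 μg/mL ⇒ susceptible
Colistin: 4 μg/mL is ≤ 16 μg/mL → susceptible
Oxacillin 0.12 μg/mL: ≤ 16 μg/mL — Susceptible
Ciprofloxacin 8 μg/mL: ≥ 8 μg/mL → R
Resistant: 3/8

3 of 8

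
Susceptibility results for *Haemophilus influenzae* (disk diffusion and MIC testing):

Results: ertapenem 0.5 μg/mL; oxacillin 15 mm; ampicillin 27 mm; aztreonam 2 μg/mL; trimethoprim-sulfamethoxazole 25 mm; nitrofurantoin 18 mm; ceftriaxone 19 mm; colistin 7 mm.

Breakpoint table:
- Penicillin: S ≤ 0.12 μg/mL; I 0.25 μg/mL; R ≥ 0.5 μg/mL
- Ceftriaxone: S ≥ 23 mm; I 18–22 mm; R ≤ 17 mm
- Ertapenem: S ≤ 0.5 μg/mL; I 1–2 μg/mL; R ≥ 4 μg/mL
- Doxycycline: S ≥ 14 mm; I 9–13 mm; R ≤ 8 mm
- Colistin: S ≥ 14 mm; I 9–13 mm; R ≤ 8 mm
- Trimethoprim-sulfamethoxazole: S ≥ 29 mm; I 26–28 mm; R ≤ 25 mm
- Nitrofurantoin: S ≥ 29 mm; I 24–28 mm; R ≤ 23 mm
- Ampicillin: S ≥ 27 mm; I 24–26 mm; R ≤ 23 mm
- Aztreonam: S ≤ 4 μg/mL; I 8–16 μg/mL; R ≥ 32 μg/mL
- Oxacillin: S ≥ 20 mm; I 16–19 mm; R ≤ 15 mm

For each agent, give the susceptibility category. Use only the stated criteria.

Ertapenem (0.5 μg/mL) ≤ 0.5 μg/mL ⇒ Susceptible
Oxacillin 15 mm: ≤ 15 mm ⇒ Resistant
Ampicillin: 27 mm is ≥ 27 mm — Susceptible
Aztreonam 2 μg/mL: ≤ 4 μg/mL → Susceptible
Trimethoprim-sulfamethoxazole 25 mm: ≤ 25 mm → Resistant
Nitrofurantoin 18 mm: ≤ 23 mm — R
Ceftriaxone (19 mm) in 18–22 mm — I
Colistin: 7 mm is ≤ 8 mm ⇒ resistant

S, R, S, S, R, R, I, R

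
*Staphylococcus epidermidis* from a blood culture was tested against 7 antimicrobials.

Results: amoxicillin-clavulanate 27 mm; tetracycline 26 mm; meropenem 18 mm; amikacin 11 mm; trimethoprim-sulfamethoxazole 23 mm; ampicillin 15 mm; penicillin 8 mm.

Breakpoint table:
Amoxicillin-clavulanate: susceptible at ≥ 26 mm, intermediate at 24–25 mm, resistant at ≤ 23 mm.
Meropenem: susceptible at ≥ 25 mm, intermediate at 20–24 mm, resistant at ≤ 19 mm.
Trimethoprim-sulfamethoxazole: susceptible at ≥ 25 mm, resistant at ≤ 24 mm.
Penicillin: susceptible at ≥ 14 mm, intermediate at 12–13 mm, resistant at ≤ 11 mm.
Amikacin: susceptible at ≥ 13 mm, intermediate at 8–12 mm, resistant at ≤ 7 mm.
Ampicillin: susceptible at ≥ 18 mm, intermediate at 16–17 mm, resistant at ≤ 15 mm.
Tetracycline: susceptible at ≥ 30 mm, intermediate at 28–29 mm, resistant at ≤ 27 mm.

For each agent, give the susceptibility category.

Amoxicillin-clavulanate (27 mm) ≥ 26 mm ⇒ S
Tetracycline: 26 mm is ≤ 27 mm → Resistant
Meropenem: 18 mm is ≤ 19 mm → R
Amikacin 11 mm: in 8–12 mm — intermediate
Trimethoprim-sulfamethoxazole 23 mm: ≤ 24 mm → resistant
Ampicillin (15 mm) ≤ 15 mm → R
Penicillin: 8 mm is ≤ 11 mm ⇒ resistant

S, R, R, I, R, R, R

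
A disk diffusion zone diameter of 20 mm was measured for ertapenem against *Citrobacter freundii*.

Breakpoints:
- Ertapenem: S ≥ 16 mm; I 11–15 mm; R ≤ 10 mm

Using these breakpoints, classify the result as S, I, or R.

Ertapenem 20 mm: ≥ 16 mm ⇒ Susceptible

S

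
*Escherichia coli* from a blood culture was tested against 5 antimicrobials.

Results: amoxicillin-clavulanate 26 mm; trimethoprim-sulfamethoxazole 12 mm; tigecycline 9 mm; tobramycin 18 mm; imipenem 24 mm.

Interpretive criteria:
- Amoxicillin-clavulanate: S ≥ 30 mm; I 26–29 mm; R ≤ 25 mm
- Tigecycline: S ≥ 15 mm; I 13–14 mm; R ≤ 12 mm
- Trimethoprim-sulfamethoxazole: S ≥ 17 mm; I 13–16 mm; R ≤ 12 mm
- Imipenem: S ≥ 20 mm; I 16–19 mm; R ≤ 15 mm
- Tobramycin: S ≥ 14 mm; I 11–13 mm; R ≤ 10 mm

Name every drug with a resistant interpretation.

Amoxicillin-clavulanate 26 mm: in 26–29 mm → I
Trimethoprim-sulfamethoxazole (12 mm) ≤ 12 mm → Resistant
Tigecycline: 9 mm is ≤ 12 mm ⇒ resistant
Tobramycin: 18 mm is ≥ 14 mm — susceptible
Imipenem (24 mm) ≥ 20 mm ⇒ S

trimethoprim-sulfamethoxazole, tigecycline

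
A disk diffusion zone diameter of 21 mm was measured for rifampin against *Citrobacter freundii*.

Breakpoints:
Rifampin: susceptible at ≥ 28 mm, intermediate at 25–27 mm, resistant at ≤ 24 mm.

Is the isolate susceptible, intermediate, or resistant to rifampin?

Rifampin: 21 mm is ≤ 24 mm ⇒ R

R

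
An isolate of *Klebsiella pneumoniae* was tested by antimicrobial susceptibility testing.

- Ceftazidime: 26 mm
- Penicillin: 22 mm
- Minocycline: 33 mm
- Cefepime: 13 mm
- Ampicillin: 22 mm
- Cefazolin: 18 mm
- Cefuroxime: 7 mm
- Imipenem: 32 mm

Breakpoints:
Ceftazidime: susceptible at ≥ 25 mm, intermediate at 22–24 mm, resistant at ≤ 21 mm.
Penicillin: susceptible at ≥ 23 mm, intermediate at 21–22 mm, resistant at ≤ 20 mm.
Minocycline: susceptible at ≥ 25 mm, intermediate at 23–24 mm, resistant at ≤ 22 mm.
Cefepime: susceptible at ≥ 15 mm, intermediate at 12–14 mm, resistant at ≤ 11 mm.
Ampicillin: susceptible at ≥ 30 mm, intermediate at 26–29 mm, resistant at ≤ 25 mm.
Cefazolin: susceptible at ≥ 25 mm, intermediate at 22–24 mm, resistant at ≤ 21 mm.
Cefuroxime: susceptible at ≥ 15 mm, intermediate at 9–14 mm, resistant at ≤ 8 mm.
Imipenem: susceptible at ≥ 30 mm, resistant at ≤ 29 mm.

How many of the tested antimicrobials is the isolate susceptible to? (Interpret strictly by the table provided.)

3

Ceftazidime: 26 mm is ≥ 25 mm ⇒ Susceptible
Penicillin 22 mm: in 21–22 mm — intermediate
Minocycline 33 mm: ≥ 25 mm — S
Cefepime: 13 mm is in 12–14 mm — Intermediate
Ampicillin (22 mm) ≤ 25 mm — R
Cefazolin 18 mm: ≤ 21 mm ⇒ resistant
Cefuroxime 7 mm: ≤ 8 mm — resistant
Imipenem: 32 mm is ≥ 30 mm — Susceptible
Susceptible: 3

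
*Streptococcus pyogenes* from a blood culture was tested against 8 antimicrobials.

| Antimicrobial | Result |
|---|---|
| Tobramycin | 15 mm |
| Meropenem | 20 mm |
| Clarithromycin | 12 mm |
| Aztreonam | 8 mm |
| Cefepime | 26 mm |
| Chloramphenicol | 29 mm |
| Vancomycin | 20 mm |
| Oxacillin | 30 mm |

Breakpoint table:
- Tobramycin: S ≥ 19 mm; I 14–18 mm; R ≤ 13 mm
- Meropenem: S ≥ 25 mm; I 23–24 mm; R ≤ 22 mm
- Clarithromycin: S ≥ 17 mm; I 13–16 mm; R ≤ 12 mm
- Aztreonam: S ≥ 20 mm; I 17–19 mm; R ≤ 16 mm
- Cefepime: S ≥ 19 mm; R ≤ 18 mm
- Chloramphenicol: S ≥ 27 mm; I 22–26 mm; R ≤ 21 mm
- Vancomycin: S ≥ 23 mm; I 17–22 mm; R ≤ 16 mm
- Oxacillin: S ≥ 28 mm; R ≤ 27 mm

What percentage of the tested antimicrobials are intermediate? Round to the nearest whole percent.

Tobramycin: 15 mm is in 14–18 mm → Intermediate
Meropenem (20 mm) ≤ 22 mm ⇒ R
Clarithromycin 12 mm: ≤ 12 mm ⇒ R
Aztreonam: 8 mm is ≤ 16 mm → Resistant
Cefepime 26 mm: ≥ 19 mm ⇒ susceptible
Chloramphenicol: 29 mm is ≥ 27 mm → Susceptible
Vancomycin: 20 mm is in 17–22 mm ⇒ intermediate
Oxacillin: 30 mm is ≥ 28 mm → Susceptible
Intermediate: 2/8

25%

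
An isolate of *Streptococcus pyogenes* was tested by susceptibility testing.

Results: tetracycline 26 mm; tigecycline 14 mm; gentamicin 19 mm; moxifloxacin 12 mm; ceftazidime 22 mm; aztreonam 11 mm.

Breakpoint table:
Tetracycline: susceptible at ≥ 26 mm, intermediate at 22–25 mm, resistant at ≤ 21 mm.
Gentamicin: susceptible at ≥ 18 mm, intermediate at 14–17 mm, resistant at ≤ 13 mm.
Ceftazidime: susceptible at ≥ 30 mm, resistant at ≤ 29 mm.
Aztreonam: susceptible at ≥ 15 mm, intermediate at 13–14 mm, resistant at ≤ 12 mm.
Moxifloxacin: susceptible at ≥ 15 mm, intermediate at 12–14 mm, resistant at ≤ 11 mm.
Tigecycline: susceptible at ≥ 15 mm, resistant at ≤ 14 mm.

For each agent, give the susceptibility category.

S, R, S, I, R, R

Tetracycline: 26 mm is ≥ 26 mm — susceptible
Tigecycline 14 mm: ≤ 14 mm — Resistant
Gentamicin (19 mm) ≥ 18 mm → susceptible
Moxifloxacin (12 mm) in 12–14 mm — intermediate
Ceftazidime 22 mm: ≤ 29 mm → R
Aztreonam: 11 mm is ≤ 12 mm → Resistant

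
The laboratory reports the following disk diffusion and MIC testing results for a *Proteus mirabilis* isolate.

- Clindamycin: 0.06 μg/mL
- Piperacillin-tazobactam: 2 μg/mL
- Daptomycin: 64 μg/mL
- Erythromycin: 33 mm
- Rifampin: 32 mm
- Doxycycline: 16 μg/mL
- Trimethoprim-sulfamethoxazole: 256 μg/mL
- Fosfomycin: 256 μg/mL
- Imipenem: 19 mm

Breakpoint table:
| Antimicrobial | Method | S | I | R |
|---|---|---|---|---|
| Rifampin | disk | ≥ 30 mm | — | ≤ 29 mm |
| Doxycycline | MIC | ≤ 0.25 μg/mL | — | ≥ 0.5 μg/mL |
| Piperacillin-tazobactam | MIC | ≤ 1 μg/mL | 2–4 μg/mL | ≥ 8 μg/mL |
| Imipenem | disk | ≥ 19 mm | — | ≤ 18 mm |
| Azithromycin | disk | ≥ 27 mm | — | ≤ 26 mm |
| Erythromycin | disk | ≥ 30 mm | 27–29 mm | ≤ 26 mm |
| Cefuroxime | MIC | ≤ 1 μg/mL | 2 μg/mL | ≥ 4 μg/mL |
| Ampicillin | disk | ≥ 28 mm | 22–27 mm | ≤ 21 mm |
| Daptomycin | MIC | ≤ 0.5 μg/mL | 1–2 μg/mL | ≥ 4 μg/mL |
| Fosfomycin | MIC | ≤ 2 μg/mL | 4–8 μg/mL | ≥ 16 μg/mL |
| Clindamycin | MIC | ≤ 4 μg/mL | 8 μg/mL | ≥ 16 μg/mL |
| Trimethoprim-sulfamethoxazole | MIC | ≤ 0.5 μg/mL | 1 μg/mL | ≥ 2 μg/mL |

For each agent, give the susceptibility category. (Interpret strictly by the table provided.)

S, I, R, S, S, R, R, R, S

Clindamycin (0.06 μg/mL) ≤ 4 μg/mL — susceptible
Piperacillin-tazobactam (2 μg/mL) in 2–4 μg/mL → Intermediate
Daptomycin 64 μg/mL: ≥ 4 μg/mL → Resistant
Erythromycin (33 mm) ≥ 30 mm ⇒ susceptible
Rifampin (32 mm) ≥ 30 mm — susceptible
Doxycycline 16 μg/mL: ≥ 0.5 μg/mL → R
Trimethoprim-sulfamethoxazole: 256 μg/mL is ≥ 2 μg/mL ⇒ R
Fosfomycin: 256 μg/mL is ≥ 16 μg/mL ⇒ Resistant
Imipenem (19 mm) ≥ 19 mm — susceptible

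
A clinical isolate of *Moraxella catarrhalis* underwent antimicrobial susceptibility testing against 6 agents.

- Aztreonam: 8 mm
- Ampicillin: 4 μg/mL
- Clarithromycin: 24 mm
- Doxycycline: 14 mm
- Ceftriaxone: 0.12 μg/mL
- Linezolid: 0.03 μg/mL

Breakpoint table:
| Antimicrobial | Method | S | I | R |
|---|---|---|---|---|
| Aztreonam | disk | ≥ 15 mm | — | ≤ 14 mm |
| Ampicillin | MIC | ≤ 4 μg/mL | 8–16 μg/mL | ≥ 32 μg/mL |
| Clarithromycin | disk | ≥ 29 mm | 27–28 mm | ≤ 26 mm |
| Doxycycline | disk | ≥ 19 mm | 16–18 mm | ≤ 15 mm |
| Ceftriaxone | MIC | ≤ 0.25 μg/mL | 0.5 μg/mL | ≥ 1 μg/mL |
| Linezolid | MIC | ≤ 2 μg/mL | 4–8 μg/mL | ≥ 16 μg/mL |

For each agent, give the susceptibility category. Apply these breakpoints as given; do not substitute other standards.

Aztreonam (8 mm) ≤ 14 mm — R
Ampicillin: 4 μg/mL is ≤ 4 μg/mL ⇒ susceptible
Clarithromycin: 24 mm is ≤ 26 mm ⇒ Resistant
Doxycycline (14 mm) ≤ 15 mm — resistant
Ceftriaxone 0.12 μg/mL: ≤ 0.25 μg/mL → Susceptible
Linezolid (0.03 μg/mL) ≤ 2 μg/mL → susceptible

R, S, R, R, S, S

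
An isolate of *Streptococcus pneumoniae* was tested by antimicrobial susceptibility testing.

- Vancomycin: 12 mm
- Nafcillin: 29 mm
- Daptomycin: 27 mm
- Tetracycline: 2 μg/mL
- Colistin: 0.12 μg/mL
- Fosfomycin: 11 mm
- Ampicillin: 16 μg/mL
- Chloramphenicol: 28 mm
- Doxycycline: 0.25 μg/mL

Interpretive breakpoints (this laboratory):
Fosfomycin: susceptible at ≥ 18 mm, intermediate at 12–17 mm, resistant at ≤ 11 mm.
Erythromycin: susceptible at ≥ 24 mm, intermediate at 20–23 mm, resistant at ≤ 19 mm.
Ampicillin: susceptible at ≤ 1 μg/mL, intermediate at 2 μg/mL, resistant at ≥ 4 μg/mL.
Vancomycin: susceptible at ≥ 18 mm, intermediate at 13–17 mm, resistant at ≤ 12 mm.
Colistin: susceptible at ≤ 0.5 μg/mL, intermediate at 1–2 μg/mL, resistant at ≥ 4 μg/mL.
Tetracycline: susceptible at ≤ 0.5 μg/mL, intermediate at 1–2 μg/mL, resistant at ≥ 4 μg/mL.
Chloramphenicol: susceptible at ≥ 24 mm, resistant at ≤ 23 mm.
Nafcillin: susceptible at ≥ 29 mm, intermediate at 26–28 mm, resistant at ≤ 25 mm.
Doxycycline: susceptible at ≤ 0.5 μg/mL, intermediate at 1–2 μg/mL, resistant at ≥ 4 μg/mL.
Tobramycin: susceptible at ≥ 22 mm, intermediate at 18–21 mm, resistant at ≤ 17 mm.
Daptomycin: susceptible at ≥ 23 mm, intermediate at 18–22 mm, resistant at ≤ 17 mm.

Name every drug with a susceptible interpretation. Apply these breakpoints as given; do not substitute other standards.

Vancomycin 12 mm: ≤ 12 mm — Resistant
Nafcillin 29 mm: ≥ 29 mm ⇒ susceptible
Daptomycin 27 mm: ≥ 23 mm — susceptible
Tetracycline 2 μg/mL: in 1–2 μg/mL → I
Colistin: 0.12 μg/mL is ≤ 0.5 μg/mL — S
Fosfomycin 11 mm: ≤ 11 mm — resistant
Ampicillin (16 μg/mL) ≥ 4 μg/mL — Resistant
Chloramphenicol: 28 mm is ≥ 24 mm ⇒ S
Doxycycline 0.25 μg/mL: ≤ 0.5 μg/mL ⇒ susceptible

nafcillin, daptomycin, colistin, chloramphenicol, doxycycline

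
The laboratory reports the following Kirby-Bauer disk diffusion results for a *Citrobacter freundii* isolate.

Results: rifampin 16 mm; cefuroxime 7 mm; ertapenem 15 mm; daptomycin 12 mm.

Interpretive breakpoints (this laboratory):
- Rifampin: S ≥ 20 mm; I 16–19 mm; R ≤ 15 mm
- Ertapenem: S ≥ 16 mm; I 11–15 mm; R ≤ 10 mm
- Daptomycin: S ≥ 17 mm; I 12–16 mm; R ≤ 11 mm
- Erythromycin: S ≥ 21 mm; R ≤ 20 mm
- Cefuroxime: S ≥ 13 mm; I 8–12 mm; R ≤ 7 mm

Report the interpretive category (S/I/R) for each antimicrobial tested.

I, R, I, I

Rifampin 16 mm: in 16–19 mm → intermediate
Cefuroxime: 7 mm is ≤ 7 mm ⇒ Resistant
Ertapenem 15 mm: in 11–15 mm ⇒ intermediate
Daptomycin: 12 mm is in 12–16 mm — intermediate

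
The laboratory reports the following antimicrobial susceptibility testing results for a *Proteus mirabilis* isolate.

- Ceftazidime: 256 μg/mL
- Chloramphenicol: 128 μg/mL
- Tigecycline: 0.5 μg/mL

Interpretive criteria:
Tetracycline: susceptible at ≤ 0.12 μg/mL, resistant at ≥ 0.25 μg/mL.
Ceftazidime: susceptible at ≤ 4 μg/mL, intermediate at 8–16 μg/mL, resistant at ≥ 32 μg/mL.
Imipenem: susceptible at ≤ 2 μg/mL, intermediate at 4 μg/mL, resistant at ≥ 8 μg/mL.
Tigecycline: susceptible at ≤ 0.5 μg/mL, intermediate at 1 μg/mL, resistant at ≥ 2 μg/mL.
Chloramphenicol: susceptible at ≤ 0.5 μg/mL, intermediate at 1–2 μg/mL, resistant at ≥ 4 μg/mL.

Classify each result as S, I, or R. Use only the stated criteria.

Ceftazidime 256 μg/mL: ≥ 32 μg/mL ⇒ Resistant
Chloramphenicol: 128 μg/mL is ≥ 4 μg/mL — R
Tigecycline: 0.5 μg/mL is ≤ 0.5 μg/mL — susceptible

R, R, S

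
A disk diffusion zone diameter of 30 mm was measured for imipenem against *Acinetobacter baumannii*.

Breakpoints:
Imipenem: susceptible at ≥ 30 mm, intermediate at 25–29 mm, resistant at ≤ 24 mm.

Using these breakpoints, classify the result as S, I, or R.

Imipenem 30 mm: ≥ 30 mm → susceptible

S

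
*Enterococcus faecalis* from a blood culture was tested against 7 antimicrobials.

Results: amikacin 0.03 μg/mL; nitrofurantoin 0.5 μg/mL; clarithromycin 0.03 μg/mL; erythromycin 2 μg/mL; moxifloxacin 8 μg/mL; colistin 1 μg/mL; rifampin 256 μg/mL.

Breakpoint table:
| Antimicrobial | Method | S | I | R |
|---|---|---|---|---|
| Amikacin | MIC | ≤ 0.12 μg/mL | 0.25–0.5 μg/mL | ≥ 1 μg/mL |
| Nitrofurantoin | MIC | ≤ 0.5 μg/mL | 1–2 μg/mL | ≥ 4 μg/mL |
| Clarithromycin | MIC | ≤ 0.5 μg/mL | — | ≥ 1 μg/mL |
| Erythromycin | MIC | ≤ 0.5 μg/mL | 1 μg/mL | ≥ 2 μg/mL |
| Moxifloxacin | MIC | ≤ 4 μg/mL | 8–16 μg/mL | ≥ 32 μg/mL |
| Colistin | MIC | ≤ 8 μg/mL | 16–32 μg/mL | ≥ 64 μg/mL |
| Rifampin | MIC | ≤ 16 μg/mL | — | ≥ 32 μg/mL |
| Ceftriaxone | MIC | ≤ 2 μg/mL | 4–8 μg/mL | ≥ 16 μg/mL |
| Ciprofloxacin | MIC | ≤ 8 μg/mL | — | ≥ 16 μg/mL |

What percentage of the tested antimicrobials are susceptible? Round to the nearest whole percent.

57%

Amikacin: 0.03 μg/mL is ≤ 0.12 μg/mL ⇒ susceptible
Nitrofurantoin 0.5 μg/mL: ≤ 0.5 μg/mL — Susceptible
Clarithromycin 0.03 μg/mL: ≤ 0.5 μg/mL ⇒ Susceptible
Erythromycin (2 μg/mL) ≥ 2 μg/mL → resistant
Moxifloxacin (8 μg/mL) in 8–16 μg/mL ⇒ Intermediate
Colistin 1 μg/mL: ≤ 8 μg/mL → Susceptible
Rifampin: 256 μg/mL is ≥ 32 μg/mL ⇒ Resistant
Susceptible: 4/7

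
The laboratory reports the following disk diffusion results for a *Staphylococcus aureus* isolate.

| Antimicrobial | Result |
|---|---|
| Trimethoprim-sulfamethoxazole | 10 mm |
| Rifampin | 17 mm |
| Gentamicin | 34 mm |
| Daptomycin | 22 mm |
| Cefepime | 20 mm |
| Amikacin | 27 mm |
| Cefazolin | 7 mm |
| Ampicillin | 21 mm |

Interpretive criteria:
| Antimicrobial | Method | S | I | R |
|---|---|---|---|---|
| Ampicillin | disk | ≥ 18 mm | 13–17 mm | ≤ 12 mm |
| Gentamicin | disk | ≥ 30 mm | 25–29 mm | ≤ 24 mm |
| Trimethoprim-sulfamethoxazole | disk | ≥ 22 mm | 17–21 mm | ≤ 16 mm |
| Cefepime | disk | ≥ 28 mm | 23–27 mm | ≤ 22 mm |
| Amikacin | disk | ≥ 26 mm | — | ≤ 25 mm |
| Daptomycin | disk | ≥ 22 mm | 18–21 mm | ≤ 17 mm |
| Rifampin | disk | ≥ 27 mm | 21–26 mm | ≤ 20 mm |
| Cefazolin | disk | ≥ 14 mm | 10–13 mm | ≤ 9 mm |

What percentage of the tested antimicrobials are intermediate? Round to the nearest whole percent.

0%

Trimethoprim-sulfamethoxazole (10 mm) ≤ 16 mm — resistant
Rifampin: 17 mm is ≤ 20 mm → resistant
Gentamicin: 34 mm is ≥ 30 mm ⇒ susceptible
Daptomycin: 22 mm is ≥ 22 mm — S
Cefepime (20 mm) ≤ 22 mm → Resistant
Amikacin: 27 mm is ≥ 26 mm ⇒ susceptible
Cefazolin (7 mm) ≤ 9 mm ⇒ resistant
Ampicillin: 21 mm is ≥ 18 mm ⇒ susceptible
Intermediate: 0/8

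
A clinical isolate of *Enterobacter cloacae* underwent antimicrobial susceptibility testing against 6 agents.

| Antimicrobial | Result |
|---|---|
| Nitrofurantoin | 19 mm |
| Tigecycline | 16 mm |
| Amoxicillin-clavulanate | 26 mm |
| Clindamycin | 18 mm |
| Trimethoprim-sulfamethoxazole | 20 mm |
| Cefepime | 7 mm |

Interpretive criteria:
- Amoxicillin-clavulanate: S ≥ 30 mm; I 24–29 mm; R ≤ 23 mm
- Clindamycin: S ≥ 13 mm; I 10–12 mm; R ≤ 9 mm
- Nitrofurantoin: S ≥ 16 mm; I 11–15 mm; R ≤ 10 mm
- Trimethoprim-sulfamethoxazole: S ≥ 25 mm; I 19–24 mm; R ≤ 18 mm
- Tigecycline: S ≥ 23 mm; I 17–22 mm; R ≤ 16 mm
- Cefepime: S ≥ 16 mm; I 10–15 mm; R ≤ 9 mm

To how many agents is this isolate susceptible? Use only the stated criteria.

Nitrofurantoin (19 mm) ≥ 16 mm — S
Tigecycline: 16 mm is ≤ 16 mm → R
Amoxicillin-clavulanate 26 mm: in 24–29 mm → intermediate
Clindamycin: 18 mm is ≥ 13 mm — S
Trimethoprim-sulfamethoxazole 20 mm: in 19–24 mm — intermediate
Cefepime: 7 mm is ≤ 9 mm ⇒ resistant
Susceptible: 2

2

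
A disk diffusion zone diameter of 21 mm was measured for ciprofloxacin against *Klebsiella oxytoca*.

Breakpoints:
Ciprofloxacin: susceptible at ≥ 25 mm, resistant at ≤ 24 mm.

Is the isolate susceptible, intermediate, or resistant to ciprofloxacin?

Ciprofloxacin: 21 mm is ≤ 24 mm — R

R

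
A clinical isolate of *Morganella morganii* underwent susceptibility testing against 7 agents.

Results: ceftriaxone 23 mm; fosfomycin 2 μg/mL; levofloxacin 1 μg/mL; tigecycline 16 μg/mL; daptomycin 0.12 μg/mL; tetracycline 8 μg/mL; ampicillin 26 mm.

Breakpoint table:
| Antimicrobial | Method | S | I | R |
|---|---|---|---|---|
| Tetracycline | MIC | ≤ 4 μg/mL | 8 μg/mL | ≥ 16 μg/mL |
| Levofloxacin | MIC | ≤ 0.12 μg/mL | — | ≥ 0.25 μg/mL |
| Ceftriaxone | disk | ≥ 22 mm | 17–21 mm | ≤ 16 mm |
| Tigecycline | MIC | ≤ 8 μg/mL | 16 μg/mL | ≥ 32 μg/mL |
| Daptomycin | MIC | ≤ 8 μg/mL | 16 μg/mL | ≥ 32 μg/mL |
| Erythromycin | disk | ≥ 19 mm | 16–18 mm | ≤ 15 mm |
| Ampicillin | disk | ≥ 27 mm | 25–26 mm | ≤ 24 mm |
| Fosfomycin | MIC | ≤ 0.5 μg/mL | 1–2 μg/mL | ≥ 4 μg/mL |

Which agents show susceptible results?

ceftriaxone, daptomycin

Ceftriaxone (23 mm) ≥ 22 mm ⇒ susceptible
Fosfomycin: 2 μg/mL is in 1–2 μg/mL — intermediate
Levofloxacin: 1 μg/mL is ≥ 0.25 μg/mL ⇒ R
Tigecycline 16 μg/mL: = 16 μg/mL ⇒ I
Daptomycin 0.12 μg/mL: ≤ 8 μg/mL — Susceptible
Tetracycline 8 μg/mL: = 8 μg/mL ⇒ Intermediate
Ampicillin 26 mm: in 25–26 mm — I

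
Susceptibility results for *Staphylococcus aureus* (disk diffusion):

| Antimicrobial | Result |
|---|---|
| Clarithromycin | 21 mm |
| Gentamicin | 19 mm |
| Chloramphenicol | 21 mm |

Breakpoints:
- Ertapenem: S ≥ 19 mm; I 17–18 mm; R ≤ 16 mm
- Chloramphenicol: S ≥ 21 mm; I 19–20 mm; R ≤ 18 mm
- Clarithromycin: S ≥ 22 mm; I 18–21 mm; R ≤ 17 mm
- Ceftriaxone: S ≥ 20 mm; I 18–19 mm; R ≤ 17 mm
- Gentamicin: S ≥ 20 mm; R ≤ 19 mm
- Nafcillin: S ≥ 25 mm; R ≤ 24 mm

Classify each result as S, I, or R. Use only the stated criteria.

I, R, S

Clarithromycin: 21 mm is in 18–21 mm — intermediate
Gentamicin: 19 mm is ≤ 19 mm → resistant
Chloramphenicol 21 mm: ≥ 21 mm — S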